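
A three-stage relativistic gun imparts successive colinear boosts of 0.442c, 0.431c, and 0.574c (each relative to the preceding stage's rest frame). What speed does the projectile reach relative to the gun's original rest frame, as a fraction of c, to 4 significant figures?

u ≈ 0.9200c

Compose boost 2: (0.431 + 0.442)/(1 + 0.431×0.442) = 0.8730/1.19050 = 0.733304
Compose boost 3: (0.574 + 0.733304)/(1 + 0.574×0.733304) = 1.30730/1.42092 = 0.9200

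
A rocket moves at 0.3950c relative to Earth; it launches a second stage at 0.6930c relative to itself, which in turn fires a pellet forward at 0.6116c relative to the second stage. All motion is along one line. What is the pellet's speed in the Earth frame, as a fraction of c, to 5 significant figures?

Compose boost 2: (0.6930 + 0.3950)/(1 + 0.6930×0.3950) = 1.0880/1.273735 = 0.8541808
Compose boost 3: (0.6116 + 0.8541808)/(1 + 0.6116×0.8541808) = 1.465781/1.522417 = 0.96280

u ≈ 0.96280c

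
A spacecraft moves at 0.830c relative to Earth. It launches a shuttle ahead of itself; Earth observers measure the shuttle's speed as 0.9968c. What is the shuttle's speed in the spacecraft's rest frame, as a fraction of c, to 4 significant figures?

Inverse velocity addition: u' = (u − v)/(1 − uv/c²)
= (0.9968 − 0.830)/(1 − 0.9968×0.830) = 0.1668/0.172656 = 0.9661

u' ≈ 0.9661c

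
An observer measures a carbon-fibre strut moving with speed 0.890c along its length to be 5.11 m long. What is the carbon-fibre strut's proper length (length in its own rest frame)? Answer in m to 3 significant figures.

L₀ ≈ 11.2 m

γ = 1/√(1 − 0.890²) = 2.1932
L₀ = γL = 2.1932 × 5.11 = 11.2 m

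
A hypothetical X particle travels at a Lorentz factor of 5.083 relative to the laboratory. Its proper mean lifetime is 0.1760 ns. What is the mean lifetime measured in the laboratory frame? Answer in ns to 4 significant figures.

γ = 5.083 (given)
Time dilation: Δt = γτ₀ = 5.083 × 0.1760 ns = 0.8946 ns

Δt ≈ 0.8946 ns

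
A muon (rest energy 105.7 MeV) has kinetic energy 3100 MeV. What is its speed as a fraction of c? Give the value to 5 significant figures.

β ≈ 0.99946

γ = 1 + K/(m₀c²) = 1 + 3100/105.7 = 30.32829
β = √(1 − 1/γ²) = 0.99946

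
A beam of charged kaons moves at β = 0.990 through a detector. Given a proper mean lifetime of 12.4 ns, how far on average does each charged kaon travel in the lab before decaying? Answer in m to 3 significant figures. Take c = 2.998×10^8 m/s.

γ = 1/√(1 − 0.990²) = 7.0888
Dilated lifetime: Δt = γτ₀ = 7.0888 × 12.4 ns = 87.901 ns
d = vΔt = 0.990c × 87.901 ns = 2.9680×10^8 m/s × 8.7901×10^-8 s = 26.1 m

d ≈ 26.1 m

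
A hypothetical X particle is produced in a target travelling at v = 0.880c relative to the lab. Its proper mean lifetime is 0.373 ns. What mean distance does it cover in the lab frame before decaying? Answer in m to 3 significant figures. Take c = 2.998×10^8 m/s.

γ = 1/√(1 − 0.880²) = 2.1054
Dilated lifetime: Δt = γτ₀ = 2.1054 × 0.373 ns = 0.78531 ns
d = vΔt = 0.880c × 0.78531 ns = 2.6382×10^8 m/s × 7.8531×10^-10 s = 0.207 m

d ≈ 0.207 m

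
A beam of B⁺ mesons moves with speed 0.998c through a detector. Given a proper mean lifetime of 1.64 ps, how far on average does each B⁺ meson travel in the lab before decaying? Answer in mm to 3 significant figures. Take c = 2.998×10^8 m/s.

d ≈ 7.76 mm

γ = 1/√(1 − 0.998²) = 15.819
Dilated lifetime: Δt = γτ₀ = 15.819 × 1.64 ps = 25.944 ps
d = vΔt = 0.998c × 25.944 ps = 2.9920×10^8 m/s × 2.5944×10^-11 s = 7.76 mm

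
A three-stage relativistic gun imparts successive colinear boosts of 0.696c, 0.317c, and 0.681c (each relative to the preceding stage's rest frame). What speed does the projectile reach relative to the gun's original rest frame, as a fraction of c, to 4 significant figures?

u ≈ 0.9653c

Compose boost 2: (0.317 + 0.696)/(1 + 0.317×0.696) = 1.013/1.22063 = 0.829898
Compose boost 3: (0.681 + 0.829898)/(1 + 0.681×0.829898) = 1.51090/1.56516 = 0.9653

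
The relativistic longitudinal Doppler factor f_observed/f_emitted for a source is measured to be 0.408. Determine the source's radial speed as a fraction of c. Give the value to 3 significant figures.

f_obs/f_src = √((1−β)/(1+β)) = 0.408  ⇒  (1−β)/(1+β) = 0.16646
β = |1 − D²|/(1 + D²) = |1 − 0.16646|/(1 + 0.16646) = 0.715

β ≈ 0.715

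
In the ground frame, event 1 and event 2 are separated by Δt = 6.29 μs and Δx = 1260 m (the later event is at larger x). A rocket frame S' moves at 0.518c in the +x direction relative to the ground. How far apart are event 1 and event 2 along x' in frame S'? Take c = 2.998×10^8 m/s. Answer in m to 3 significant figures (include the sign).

Δx' ≈ 331 m

γ = 1/√(1 − 0.518²) = 1.1691
Δx' = γ(Δx − vΔt) = 1.1691 × (1260 m − 0.518×(2.998×10^8 m/s)×6.29×10^-6 s)
= 1.1691 × (283.19 m) = 331 m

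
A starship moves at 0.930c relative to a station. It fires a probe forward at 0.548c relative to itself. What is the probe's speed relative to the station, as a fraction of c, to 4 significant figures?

Relativistic velocity addition: u = (u' + v)/(1 + u'v/c²)
= (0.548 + 0.930)/(1 + 0.548×0.930) = 1.478/1.50964 = 0.9790

u ≈ 0.9790c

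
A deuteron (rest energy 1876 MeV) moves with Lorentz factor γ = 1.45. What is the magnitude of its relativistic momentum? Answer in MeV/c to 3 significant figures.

β = √(1 − 1/γ²) = √(1 − 1/1.45²) = 0.72414
p = γβm₀c = 1.45 × 0.72414 × 1876 MeV/c = 1970 MeV/c

p ≈ 1970 MeV/c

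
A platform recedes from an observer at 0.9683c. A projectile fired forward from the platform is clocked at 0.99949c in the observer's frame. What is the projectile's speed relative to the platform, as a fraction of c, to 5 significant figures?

u' ≈ 0.96882c

Inverse velocity addition: u' = (u − v)/(1 − uv/c²)
= (0.99949 − 0.9683)/(1 − 0.99949×0.9683) = 0.031190/0.03219383 = 0.96882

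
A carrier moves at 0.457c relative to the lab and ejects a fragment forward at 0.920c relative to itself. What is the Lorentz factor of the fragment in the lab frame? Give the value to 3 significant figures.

γ ≈ 4.07

u_lab = (0.920 + 0.457)/(1 + 0.920×0.457) = 1.377/1.42044 = 0.969418
γ = 1/√(1 − 0.969418²) = 4.07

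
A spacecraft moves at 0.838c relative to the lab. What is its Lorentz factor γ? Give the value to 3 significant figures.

γ ≈ 1.83

γ = 1/√(1 − β²) = 1/√(1 − 0.838²) = 1/√(0.29776) = 1.83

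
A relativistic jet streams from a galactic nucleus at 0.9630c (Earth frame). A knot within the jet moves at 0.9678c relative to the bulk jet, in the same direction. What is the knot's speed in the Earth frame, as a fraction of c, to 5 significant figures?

u ≈ 0.99938c

Relativistic velocity addition: u = (u' + v)/(1 + u'v/c²)
= (0.9678 + 0.9630)/(1 + 0.9678×0.9630) = 1.9308/1.931991 = 0.99938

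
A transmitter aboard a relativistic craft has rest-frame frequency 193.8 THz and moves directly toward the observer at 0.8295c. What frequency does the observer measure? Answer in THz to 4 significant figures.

Relativistic Doppler: f_obs = f_src √((1+β)/(1−β))
= 193.8 × √(1.82950/0.170500) = 193.8 × 3.27570 = 634.8 THz

f_obs ≈ 634.8 THz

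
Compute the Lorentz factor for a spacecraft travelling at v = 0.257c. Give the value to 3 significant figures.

γ = 1/√(1 − β²) = 1/√(1 − 0.257²) = 1/√(0.93395) = 1.03

γ ≈ 1.03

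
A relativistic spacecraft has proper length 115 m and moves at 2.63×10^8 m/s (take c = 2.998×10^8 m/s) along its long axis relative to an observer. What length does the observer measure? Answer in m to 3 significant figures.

β = v/c = 2.63×10^8 / 2.998×10^8 = 0.87725
γ = 1/√(1 − 0.87725²) = 2.0832
Length contraction: L = L₀/γ = 115/2.0832 = 55.2 m

L ≈ 55.2 m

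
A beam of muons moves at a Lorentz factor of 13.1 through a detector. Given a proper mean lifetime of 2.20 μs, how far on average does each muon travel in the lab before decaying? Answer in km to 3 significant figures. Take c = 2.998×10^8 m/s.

β = √(1 − 1/γ²) = √(1 − 1/13.1²) = 0.99708
Dilated lifetime: Δt = γτ₀ = 13.1 × 2.20 μs = 28.820 μs
d = vΔt = 0.99708c × 28.820 μs = 2.9893×10^8 m/s × 2.8820×10^-5 s = 8.62 km

d ≈ 8.62 km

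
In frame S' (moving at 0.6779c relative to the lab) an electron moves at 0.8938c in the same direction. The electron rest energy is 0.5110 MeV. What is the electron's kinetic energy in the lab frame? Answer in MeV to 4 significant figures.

u_lab = (0.8938 + 0.6779)/(1 + 0.8938×0.6779) = 0.9786993
γ = 1/√(1 − 0.9786993²) = 4.87094
K = (γ − 1)m₀c² = (4.87094 − 1) × 0.5110 = 3.87094 × 0.5110 = 1.978 MeV

K ≈ 1.978 MeV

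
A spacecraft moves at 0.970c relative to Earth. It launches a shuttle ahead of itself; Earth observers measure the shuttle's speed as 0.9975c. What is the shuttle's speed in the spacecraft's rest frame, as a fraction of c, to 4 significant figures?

Inverse velocity addition: u' = (u − v)/(1 − uv/c²)
= (0.9975 − 0.970)/(1 − 0.9975×0.970) = 0.02750/0.0324250 = 0.8481

u' ≈ 0.8481c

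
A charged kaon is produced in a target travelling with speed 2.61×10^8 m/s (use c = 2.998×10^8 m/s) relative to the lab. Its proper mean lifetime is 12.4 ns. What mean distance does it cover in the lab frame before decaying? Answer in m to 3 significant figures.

d ≈ 6.58 m

β = v/c = 2.61×10^8 / 2.998×10^8 = 0.87058
γ = 1/√(1 − 0.87058²) = 2.0324
Dilated lifetime: Δt = γτ₀ = 2.0324 × 12.4 ns = 25.202 ns
d = vΔt = 0.87058c × 25.202 ns = 2.6100×10^8 m/s × 2.5202×10^-8 s = 6.58 m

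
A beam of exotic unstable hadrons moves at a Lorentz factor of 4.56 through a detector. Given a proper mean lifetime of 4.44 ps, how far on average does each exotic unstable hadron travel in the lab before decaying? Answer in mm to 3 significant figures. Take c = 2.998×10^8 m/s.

d ≈ 5.92 mm

β = √(1 − 1/γ²) = √(1 − 1/4.56²) = 0.97566
Dilated lifetime: Δt = γτ₀ = 4.56 × 4.44 ps = 20.246 ps
d = vΔt = 0.97566c × 20.246 ps = 2.9250×10^8 m/s × 2.0246×10^-11 s = 5.92 mm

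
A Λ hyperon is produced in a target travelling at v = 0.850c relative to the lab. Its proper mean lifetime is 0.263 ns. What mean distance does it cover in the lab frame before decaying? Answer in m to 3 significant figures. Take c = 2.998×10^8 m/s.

γ = 1/√(1 − 0.850²) = 1.8983
Dilated lifetime: Δt = γτ₀ = 1.8983 × 0.263 ns = 0.49926 ns
d = vΔt = 0.850c × 0.49926 ns = 2.5483×10^8 m/s × 4.9926×10^-10 s = 0.127 m

d ≈ 0.127 m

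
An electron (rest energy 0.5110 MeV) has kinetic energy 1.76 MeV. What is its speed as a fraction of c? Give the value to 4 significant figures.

γ = 1 + K/(m₀c²) = 1 + 1.76/0.5110 = 4.44423
β = √(1 − 1/γ²) = 0.9744

β ≈ 0.9744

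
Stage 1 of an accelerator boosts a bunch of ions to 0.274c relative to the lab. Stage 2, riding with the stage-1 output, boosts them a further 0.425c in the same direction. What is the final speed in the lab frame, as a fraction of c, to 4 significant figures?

Compose boost 2: (0.425 + 0.274)/(1 + 0.425×0.274) = 0.6990/1.11645 = 0.6261

u ≈ 0.6261c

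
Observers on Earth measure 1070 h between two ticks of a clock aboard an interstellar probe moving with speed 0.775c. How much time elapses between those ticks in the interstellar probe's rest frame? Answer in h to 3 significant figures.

γ = 1/√(1 − 0.775²) = 1.5824
Proper time: τ₀ = Δt/γ = 1070/1.5824 = 676 h

τ₀ ≈ 676 h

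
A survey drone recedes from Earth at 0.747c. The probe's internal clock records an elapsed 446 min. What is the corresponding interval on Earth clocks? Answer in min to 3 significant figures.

Δt ≈ 671 min

γ = 1/√(1 − 0.747²) = 1.5042
Time dilation: Δt = γτ₀ = 1.5042 × 446 min = 671 min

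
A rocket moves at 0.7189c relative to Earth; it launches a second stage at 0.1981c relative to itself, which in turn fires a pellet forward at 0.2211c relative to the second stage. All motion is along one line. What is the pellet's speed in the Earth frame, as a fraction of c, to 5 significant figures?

u ≈ 0.86948c

Compose boost 2: (0.1981 + 0.7189)/(1 + 0.1981×0.7189) = 0.91700/1.142414 = 0.8026862
Compose boost 3: (0.2211 + 0.8026862)/(1 + 0.2211×0.8026862) = 1.023786/1.177474 = 0.86948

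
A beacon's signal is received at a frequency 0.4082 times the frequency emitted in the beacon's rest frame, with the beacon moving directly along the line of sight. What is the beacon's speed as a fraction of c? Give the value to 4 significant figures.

f_obs/f_src = √((1−β)/(1+β)) = 0.4082  ⇒  (1−β)/(1+β) = 0.166627
β = |1 − D²|/(1 + D²) = |1 − 0.166627|/(1 + 0.166627) = 0.7143

β ≈ 0.7143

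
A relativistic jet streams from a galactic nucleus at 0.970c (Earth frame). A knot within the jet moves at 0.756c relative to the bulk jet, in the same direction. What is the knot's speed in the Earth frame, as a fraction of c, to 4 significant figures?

Relativistic velocity addition: u = (u' + v)/(1 + u'v/c²)
= (0.756 + 0.970)/(1 + 0.756×0.970) = 1.726/1.73332 = 0.9958

u ≈ 0.9958c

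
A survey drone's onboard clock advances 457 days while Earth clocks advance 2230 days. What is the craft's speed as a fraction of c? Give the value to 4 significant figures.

γ = Δt/τ₀ = 2230/457 = 4.87965
β = √(1 − 1/γ²) = √(1 − 1/4.87965²) = 0.9788

β ≈ 0.9788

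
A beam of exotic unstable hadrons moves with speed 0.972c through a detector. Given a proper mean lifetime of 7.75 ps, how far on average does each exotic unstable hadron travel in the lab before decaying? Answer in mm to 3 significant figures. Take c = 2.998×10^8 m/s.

d ≈ 9.61 mm

γ = 1/√(1 − 0.972²) = 4.2557
Dilated lifetime: Δt = γτ₀ = 4.2557 × 7.75 ps = 32.981 ps
d = vΔt = 0.972c × 32.981 ps = 2.9141×10^8 m/s × 3.2981×10^-11 s = 9.61 mm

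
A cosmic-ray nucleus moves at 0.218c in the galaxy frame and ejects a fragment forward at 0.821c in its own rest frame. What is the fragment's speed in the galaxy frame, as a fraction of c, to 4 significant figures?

Compose boost 2: (0.821 + 0.218)/(1 + 0.821×0.218) = 1.039/1.17898 = 0.8813

u ≈ 0.8813c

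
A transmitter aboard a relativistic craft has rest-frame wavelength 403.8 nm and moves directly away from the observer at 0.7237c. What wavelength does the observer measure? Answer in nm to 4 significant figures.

λ_obs ≈ 1009 nm

Relativistic Doppler: λ_obs = λ_src √((1+β)/(1−β))
= 403.8 × √(1.72370/0.276300) = 403.8 × 2.49770 = 1009 nm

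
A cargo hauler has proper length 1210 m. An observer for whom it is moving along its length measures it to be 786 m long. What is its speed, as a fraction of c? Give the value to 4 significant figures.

γ = L₀/L = 1210/786 = 1.53944
β = √(1 − 1/γ²) = 0.7603

β ≈ 0.7603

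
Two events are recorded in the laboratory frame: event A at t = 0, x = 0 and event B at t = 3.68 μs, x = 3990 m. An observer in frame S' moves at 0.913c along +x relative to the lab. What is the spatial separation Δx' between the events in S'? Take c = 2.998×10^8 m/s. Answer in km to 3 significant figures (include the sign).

γ = 1/√(1 − 0.913²) = 2.4512
Δx' = γ(Δx − vΔt) = 2.4512 × (3990 m − 0.913×(2.998×10^8 m/s)×3.68×10^-6 s)
= 2.4512 × (2982.7 m) = 7.31 km

Δx' ≈ 7.31 km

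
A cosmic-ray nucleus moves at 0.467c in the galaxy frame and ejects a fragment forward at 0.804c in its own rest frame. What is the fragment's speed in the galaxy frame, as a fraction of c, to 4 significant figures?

Compose boost 2: (0.804 + 0.467)/(1 + 0.804×0.467) = 1.271/1.37547 = 0.9240

u ≈ 0.9240c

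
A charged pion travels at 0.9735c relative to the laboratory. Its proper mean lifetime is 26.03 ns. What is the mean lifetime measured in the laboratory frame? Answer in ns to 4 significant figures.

γ = 1/√(1 − 0.9735²) = 4.37279
Time dilation: Δt = γτ₀ = 4.37279 × 26.03 ns = 113.8 ns

Δt ≈ 113.8 ns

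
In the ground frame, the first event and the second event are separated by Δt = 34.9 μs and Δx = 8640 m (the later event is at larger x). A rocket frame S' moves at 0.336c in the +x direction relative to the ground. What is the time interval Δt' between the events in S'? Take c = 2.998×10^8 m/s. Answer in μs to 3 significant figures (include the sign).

Δt' ≈ 26.8 μs

γ = 1/√(1 − 0.336²) = 1.0617
Δt' = γ(Δt − vΔx/c²) = 1.0617 × (34.9 μs − 0.336×8640 m / (2.998×10^8 m/s))
= 1.0617 × (25.217 μs) = 26.8 μs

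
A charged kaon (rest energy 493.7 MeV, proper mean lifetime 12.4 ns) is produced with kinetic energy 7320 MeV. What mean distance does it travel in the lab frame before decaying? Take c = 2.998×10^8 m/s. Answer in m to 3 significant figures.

d ≈ 58.7 m

γ = 1 + K/(m₀c²) = 1 + 7320/493.7 = 15.827
β = √(1 − 1/γ²) = 0.99800
Dilated lifetime: γτ₀ = 15.827 × 12.4 ns = 196.25 ns
d = βc·γτ₀ = 0.99800 × (2.998×10^8 m/s) × 1.9625×10^-7 s = 58.7 m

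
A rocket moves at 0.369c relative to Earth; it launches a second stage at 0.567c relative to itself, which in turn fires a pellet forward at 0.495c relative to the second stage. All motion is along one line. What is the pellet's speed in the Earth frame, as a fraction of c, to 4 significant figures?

u ≈ 0.9175c

Compose boost 2: (0.567 + 0.369)/(1 + 0.567×0.369) = 0.9360/1.20922 = 0.774051
Compose boost 3: (0.495 + 0.774051)/(1 + 0.495×0.774051) = 1.26905/1.38316 = 0.9175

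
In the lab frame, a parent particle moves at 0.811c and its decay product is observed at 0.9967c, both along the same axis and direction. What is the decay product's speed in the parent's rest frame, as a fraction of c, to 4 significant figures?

u' ≈ 0.9688c

Inverse velocity addition: u' = (u − v)/(1 − uv/c²)
= (0.9967 − 0.811)/(1 − 0.9967×0.811) = 0.1857/0.191676 = 0.9688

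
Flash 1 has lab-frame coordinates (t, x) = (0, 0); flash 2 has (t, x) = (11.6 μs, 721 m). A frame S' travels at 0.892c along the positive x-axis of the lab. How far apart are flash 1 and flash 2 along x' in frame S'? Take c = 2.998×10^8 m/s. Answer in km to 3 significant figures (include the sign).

Δx' ≈ -5.27 km

γ = 1/√(1 − 0.892²) = 2.2122
Δx' = γ(Δx − vΔt) = 2.2122 × (721 m − 0.892×(2.998×10^8 m/s)×11.6×10^-6 s)
= 2.2122 × (-2381.1 m) = -5.27 km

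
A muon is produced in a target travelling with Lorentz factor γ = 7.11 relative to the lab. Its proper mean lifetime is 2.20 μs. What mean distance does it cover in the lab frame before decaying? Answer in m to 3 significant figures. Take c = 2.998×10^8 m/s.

d ≈ 4640 m

β = √(1 − 1/γ²) = √(1 − 1/7.11²) = 0.99006
Dilated lifetime: Δt = γτ₀ = 7.11 × 2.20 μs = 15.642 μs
d = vΔt = 0.99006c × 15.642 μs = 2.9682×10^8 m/s × 1.5642×10^-5 s = 4640 m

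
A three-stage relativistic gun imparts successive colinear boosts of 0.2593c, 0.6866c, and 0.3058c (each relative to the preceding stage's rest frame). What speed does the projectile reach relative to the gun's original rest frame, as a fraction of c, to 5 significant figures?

Compose boost 2: (0.6866 + 0.2593)/(1 + 0.6866×0.2593) = 0.94590/1.178035 = 0.8029470
Compose boost 3: (0.3058 + 0.8029470)/(1 + 0.3058×0.8029470) = 1.108747/1.245541 = 0.89017

u ≈ 0.89017c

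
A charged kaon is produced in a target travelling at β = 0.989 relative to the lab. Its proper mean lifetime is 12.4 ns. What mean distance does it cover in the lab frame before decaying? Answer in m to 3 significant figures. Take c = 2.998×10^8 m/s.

d ≈ 24.9 m

γ = 1/√(1 − 0.989²) = 6.7606
Dilated lifetime: Δt = γτ₀ = 6.7606 × 12.4 ns = 83.832 ns
d = vΔt = 0.989c × 83.832 ns = 2.9650×10^8 m/s × 8.3832×10^-8 s = 24.9 m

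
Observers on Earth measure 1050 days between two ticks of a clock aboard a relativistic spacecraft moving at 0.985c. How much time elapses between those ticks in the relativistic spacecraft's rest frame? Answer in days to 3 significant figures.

γ = 1/√(1 − 0.985²) = 5.7953
Proper time: τ₀ = Δt/γ = 1050/5.7953 = 181 days

τ₀ ≈ 181 days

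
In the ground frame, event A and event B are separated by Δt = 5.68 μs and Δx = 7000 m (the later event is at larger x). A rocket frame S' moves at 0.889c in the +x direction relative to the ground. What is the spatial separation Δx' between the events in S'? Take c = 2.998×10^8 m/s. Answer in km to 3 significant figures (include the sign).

Δx' ≈ 12.0 km

γ = 1/√(1 − 0.889²) = 2.1838
Δx' = γ(Δx − vΔt) = 2.1838 × (7000 m − 0.889×(2.998×10^8 m/s)×5.68×10^-6 s)
= 2.1838 × (5486.2 m) = 12.0 km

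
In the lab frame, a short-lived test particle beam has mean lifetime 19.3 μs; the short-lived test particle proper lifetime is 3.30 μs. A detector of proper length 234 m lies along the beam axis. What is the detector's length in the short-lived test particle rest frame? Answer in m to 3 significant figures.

Time dilation ⇒ γ = Δt/τ₀ = 19.3/3.30 = 5.8485
Length contraction: L = L₀/γ = 234/5.8485 = 40.0 m

L ≈ 40.0 m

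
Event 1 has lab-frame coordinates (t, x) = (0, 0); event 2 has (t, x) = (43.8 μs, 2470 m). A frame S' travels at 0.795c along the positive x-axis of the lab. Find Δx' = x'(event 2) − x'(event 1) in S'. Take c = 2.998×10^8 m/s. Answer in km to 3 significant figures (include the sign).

Δx' ≈ -13.1 km

γ = 1/√(1 − 0.795²) = 1.6485
Δx' = γ(Δx − vΔt) = 1.6485 × (2470 m − 0.795×(2.998×10^8 m/s)×43.8×10^-6 s)
= 1.6485 × (-7969.3 m) = -13.1 km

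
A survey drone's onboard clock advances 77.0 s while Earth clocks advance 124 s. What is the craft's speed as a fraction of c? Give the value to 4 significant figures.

β ≈ 0.7838

γ = Δt/τ₀ = 124/77.0 = 1.61039
β = √(1 − 1/γ²) = √(1 − 1/1.61039²) = 0.7838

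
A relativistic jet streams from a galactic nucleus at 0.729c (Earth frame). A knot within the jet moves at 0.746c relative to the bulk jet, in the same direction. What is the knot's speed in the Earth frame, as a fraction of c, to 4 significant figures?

Relativistic velocity addition: u = (u' + v)/(1 + u'v/c²)
= (0.746 + 0.729)/(1 + 0.746×0.729) = 1.475/1.54383 = 0.9554

u ≈ 0.9554c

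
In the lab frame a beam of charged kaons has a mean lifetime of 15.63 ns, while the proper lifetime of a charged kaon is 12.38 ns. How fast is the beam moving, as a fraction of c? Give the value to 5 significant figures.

γ = Δt/τ₀ = 15.63/12.38 = 1.262520
β = √(1 − 1/γ²) = √(1 − 1/1.262520²) = 0.61043

β ≈ 0.61043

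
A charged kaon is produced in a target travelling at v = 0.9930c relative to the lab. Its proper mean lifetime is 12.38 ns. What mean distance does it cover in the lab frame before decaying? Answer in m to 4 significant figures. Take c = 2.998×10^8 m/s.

γ = 1/√(1 − 0.9930²) = 8.46637
Dilated lifetime: Δt = γτ₀ = 8.46637 × 12.38 ns = 104.814 ns
d = vΔt = 0.9930c × 104.814 ns = 2.97701×10^8 m/s × 1.04814×10^-7 s = 31.20 m

d ≈ 31.20 m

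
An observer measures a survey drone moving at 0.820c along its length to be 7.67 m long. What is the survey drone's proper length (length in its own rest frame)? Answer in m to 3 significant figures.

L₀ ≈ 13.4 m

γ = 1/√(1 − 0.820²) = 1.7471
L₀ = γL = 1.7471 × 7.67 = 13.4 m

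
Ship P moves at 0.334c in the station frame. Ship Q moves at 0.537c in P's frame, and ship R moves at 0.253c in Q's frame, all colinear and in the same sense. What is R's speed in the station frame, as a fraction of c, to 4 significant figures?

Compose boost 2: (0.537 + 0.334)/(1 + 0.537×0.334) = 0.8710/1.17936 = 0.738537
Compose boost 3: (0.253 + 0.738537)/(1 + 0.253×0.738537) = 0.991537/1.18685 = 0.8354

u ≈ 0.8354c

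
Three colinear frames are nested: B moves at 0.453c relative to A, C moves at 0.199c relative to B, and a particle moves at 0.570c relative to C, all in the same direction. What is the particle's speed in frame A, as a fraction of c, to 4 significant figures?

Compose boost 2: (0.199 + 0.453)/(1 + 0.199×0.453) = 0.6520/1.09015 = 0.598084
Compose boost 3: (0.570 + 0.598084)/(1 + 0.570×0.598084) = 1.16808/1.34091 = 0.8711

u ≈ 0.8711c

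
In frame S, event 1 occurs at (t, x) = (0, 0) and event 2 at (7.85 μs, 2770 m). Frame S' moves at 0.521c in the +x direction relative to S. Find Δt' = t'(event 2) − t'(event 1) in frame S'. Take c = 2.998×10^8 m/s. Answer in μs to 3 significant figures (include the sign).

Δt' ≈ 3.56 μs

γ = 1/√(1 − 0.521²) = 1.1716
Δt' = γ(Δt − vΔx/c²) = 1.1716 × (7.85 μs − 0.521×2770 m / (2.998×10^8 m/s))
= 1.1716 × (3.0362 μs) = 3.56 μs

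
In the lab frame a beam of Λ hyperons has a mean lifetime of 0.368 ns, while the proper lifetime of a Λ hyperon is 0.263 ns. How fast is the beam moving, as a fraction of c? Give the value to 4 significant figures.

γ = Δt/τ₀ = 0.368/0.263 = 1.39924
β = √(1 − 1/γ²) = √(1 − 1/1.39924²) = 0.6995

β ≈ 0.6995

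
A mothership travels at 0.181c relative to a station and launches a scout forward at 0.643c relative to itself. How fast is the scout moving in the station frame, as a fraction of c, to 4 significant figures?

Compose boost 2: (0.643 + 0.181)/(1 + 0.643×0.181) = 0.8240/1.11638 = 0.7381

u ≈ 0.7381c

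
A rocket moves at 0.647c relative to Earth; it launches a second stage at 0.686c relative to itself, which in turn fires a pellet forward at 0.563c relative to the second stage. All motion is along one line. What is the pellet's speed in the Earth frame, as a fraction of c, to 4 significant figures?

u ≈ 0.9779c

Compose boost 2: (0.686 + 0.647)/(1 + 0.686×0.647) = 1.333/1.44384 = 0.923231
Compose boost 3: (0.563 + 0.923231)/(1 + 0.563×0.923231) = 1.48623/1.51978 = 0.9779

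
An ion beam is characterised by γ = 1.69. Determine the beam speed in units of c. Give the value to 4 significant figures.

β = √(1 − 1/γ²) = √(1 − 1/1.69²) = √(0.649872) = 0.8061

β ≈ 0.8061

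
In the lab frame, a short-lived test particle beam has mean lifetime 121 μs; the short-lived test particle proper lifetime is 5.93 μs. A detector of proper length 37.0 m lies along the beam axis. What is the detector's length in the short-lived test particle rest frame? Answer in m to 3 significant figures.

Time dilation ⇒ γ = Δt/τ₀ = 121/5.93 = 20.405
Length contraction: L = L₀/γ = 37.0/20.405 = 1.81 m

L ≈ 1.81 m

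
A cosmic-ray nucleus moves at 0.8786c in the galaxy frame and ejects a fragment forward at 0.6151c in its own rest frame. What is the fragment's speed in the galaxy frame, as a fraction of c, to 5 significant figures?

u ≈ 0.96967c

Compose boost 2: (0.6151 + 0.8786)/(1 + 0.6151×0.8786) = 1.4937/1.540427 = 0.96967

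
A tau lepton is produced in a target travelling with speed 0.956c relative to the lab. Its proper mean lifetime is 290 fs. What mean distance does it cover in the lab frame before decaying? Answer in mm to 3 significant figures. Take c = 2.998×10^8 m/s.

d ≈ 0.283 mm

γ = 1/√(1 − 0.956²) = 3.4087
Dilated lifetime: Δt = γτ₀ = 3.4087 × 290 fs = 988.52 fs
d = vΔt = 0.956c × 988.52 fs = 2.8661×10^8 m/s × 9.8852×10^-13 s = 0.283 mm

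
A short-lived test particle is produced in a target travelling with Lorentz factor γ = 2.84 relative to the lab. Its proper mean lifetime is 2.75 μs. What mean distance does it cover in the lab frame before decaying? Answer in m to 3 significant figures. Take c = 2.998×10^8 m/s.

d ≈ 2190 m

β = √(1 − 1/γ²) = √(1 − 1/2.84²) = 0.93596
Dilated lifetime: Δt = γτ₀ = 2.84 × 2.75 μs = 7.8100 μs
d = vΔt = 0.93596c × 7.8100 μs = 2.8060×10^8 m/s × 7.8100×10^-6 s = 2190 m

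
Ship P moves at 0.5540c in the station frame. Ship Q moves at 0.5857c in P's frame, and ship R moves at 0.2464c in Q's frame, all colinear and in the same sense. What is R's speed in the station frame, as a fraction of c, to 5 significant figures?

Compose boost 2: (0.5857 + 0.5540)/(1 + 0.5857×0.5540) = 1.1397/1.324478 = 0.8604901
Compose boost 3: (0.2464 + 0.8604901)/(1 + 0.2464×0.8604901) = 1.106890/1.212025 = 0.91326

u ≈ 0.91326c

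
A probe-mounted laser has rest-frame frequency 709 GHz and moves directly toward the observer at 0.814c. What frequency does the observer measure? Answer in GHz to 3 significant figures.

f_obs ≈ 2210 GHz

Relativistic Doppler: f_obs = f_src √((1+β)/(1−β))
= 709 × √(1.8140/0.18600) = 709 × 3.1229 = 2210 GHz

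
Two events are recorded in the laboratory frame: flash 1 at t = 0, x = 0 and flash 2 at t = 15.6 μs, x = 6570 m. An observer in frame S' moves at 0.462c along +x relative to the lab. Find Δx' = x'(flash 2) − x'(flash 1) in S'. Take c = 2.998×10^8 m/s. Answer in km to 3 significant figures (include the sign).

Δx' ≈ 4.97 km

γ = 1/√(1 − 0.462²) = 1.1275
Δx' = γ(Δx − vΔt) = 1.1275 × (6570 m − 0.462×(2.998×10^8 m/s)×15.6×10^-6 s)
= 1.1275 × (4409.3 m) = 4.97 km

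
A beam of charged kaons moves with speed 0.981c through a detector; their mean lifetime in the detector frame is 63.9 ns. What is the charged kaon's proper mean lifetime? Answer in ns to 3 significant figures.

τ₀ ≈ 12.4 ns

γ = 1/√(1 − 0.981²) = 5.1544
Proper time: τ₀ = Δt/γ = 63.9/5.1544 = 12.4 ns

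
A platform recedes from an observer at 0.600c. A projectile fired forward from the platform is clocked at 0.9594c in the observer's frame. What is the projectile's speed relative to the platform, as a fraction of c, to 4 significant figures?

Inverse velocity addition: u' = (u − v)/(1 − uv/c²)
= (0.9594 − 0.600)/(1 − 0.9594×0.600) = 0.3594/0.424360 = 0.8469

u' ≈ 0.8469c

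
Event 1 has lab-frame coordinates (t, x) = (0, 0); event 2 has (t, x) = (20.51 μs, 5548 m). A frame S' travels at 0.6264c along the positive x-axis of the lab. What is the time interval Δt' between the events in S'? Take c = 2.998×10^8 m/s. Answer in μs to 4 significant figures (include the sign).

γ = 1/√(1 − 0.6264²) = 1.28287
Δt' = γ(Δt − vΔx/c²) = 1.28287 × (20.51 μs − 0.6264×5548 m / (2.998×10^8 m/s))
= 1.28287 × (8.91805 μs) = 11.44 μs

Δt' ≈ 11.44 μs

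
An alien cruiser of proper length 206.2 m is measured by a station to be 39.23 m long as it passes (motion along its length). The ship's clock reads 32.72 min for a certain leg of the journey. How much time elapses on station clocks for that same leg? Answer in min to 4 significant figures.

Length contraction ⇒ γ = L₀/L = 206.2/39.23 = 5.25618
Time dilation: Δt = γτ₀ = 5.25618 × 32.72 min = 172.0 min

Δt ≈ 172.0 min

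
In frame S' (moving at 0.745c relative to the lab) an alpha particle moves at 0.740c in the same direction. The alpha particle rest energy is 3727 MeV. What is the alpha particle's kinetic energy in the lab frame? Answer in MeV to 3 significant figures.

u_lab = (0.740 + 0.745)/(1 + 0.740×0.745) = 0.957262
γ = 1/√(1 − 0.957262²) = 3.4575
K = (γ − 1)m₀c² = (3.4575 − 1) × 3727 = 2.4575 × 3727 = 9160 MeV

K ≈ 9160 MeV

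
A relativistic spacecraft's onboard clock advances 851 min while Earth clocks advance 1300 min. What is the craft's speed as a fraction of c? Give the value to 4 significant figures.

β ≈ 0.7560

γ = Δt/τ₀ = 1300/851 = 1.52761
β = √(1 − 1/γ²) = √(1 − 1/1.52761²) = 0.7560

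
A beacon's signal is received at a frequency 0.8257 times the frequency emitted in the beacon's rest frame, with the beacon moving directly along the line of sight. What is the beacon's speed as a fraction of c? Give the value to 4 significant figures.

β ≈ 0.1892

f_obs/f_src = √((1−β)/(1+β)) = 0.8257  ⇒  (1−β)/(1+β) = 0.681780
β = |1 − D²|/(1 + D²) = |1 − 0.681780|/(1 + 0.681780) = 0.1892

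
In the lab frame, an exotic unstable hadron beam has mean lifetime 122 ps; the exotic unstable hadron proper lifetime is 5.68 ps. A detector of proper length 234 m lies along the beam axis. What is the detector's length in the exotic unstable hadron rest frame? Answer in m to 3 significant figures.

Time dilation ⇒ γ = Δt/τ₀ = 122/5.68 = 21.479
Length contraction: L = L₀/γ = 234/21.479 = 10.9 m

L ≈ 10.9 m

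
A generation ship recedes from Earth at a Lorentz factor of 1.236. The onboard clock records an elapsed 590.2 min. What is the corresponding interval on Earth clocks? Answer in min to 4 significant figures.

γ = 1.236 (given)
Time dilation: Δt = γτ₀ = 1.236 × 590.2 min = 729.5 min

Δt ≈ 729.5 min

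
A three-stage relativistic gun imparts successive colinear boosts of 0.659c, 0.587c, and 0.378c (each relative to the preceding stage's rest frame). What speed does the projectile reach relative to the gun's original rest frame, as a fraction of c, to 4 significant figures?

u ≈ 0.9528c

Compose boost 2: (0.587 + 0.659)/(1 + 0.587×0.659) = 1.246/1.38683 = 0.898450
Compose boost 3: (0.378 + 0.898450)/(1 + 0.378×0.898450) = 1.27645/1.33961 = 0.9528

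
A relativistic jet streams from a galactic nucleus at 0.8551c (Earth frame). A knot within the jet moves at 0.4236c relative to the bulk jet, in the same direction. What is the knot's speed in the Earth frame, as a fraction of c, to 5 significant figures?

Relativistic velocity addition: u = (u' + v)/(1 + u'v/c²)
= (0.4236 + 0.8551)/(1 + 0.4236×0.8551) = 1.2787/1.362220 = 0.93869

u ≈ 0.93869c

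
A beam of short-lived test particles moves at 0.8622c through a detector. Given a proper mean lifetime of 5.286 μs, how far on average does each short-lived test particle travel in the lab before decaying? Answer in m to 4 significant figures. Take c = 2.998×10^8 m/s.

d ≈ 2697 m

γ = 1/√(1 − 0.8622²) = 1.97407
Dilated lifetime: Δt = γτ₀ = 1.97407 × 5.286 μs = 10.4349 μs
d = vΔt = 0.8622c × 10.4349 μs = 2.58488×10^8 m/s × 1.04349×10^-5 s = 2697 m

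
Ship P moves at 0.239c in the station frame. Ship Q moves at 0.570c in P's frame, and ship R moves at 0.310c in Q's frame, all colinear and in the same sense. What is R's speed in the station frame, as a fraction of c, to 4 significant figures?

Compose boost 2: (0.570 + 0.239)/(1 + 0.570×0.239) = 0.8090/1.13623 = 0.712004
Compose boost 3: (0.310 + 0.712004)/(1 + 0.310×0.712004) = 1.02200/1.22072 = 0.8372

u ≈ 0.8372c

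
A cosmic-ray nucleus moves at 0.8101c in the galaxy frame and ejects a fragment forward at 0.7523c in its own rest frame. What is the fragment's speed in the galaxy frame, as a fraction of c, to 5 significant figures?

u ≈ 0.97077c

Compose boost 2: (0.7523 + 0.8101)/(1 + 0.7523×0.8101) = 1.5624/1.609438 = 0.97077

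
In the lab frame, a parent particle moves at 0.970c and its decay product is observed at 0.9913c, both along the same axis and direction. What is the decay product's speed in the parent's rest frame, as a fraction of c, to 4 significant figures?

Inverse velocity addition: u' = (u − v)/(1 − uv/c²)
= (0.9913 − 0.970)/(1 − 0.9913×0.970) = 0.02130/0.0384390 = 0.5541

u' ≈ 0.5541c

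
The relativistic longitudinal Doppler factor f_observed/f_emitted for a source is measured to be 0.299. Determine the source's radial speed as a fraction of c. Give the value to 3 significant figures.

β ≈ 0.836

f_obs/f_src = √((1−β)/(1+β)) = 0.299  ⇒  (1−β)/(1+β) = 0.089401
β = |1 − D²|/(1 + D²) = |1 − 0.089401|/(1 + 0.089401) = 0.836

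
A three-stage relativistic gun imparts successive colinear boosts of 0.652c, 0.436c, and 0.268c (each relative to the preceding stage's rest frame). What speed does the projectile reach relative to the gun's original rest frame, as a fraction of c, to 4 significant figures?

Compose boost 2: (0.436 + 0.652)/(1 + 0.436×0.652) = 1.088/1.28427 = 0.847173
Compose boost 3: (0.268 + 0.847173)/(1 + 0.268×0.847173) = 1.11517/1.22704 = 0.9088

u ≈ 0.9088c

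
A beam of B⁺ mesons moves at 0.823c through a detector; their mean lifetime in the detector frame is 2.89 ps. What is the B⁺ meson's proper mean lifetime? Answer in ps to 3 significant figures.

τ₀ ≈ 1.64 ps

γ = 1/√(1 − 0.823²) = 1.7604
Proper time: τ₀ = Δt/γ = 2.89/1.7604 = 1.64 ps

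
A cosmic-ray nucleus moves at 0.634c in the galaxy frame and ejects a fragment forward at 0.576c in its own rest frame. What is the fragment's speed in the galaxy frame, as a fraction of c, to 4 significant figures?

Compose boost 2: (0.576 + 0.634)/(1 + 0.576×0.634) = 1.210/1.36518 = 0.8863

u ≈ 0.8863c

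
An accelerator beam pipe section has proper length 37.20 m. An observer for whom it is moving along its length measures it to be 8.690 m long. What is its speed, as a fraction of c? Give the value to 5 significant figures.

γ = L₀/L = 37.20/8.690 = 4.280783
β = √(1 − 1/γ²) = 0.97233

β ≈ 0.97233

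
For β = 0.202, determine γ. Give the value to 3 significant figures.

γ ≈ 1.02

γ = 1/√(1 − β²) = 1/√(1 − 0.202²) = 1/√(0.95920) = 1.02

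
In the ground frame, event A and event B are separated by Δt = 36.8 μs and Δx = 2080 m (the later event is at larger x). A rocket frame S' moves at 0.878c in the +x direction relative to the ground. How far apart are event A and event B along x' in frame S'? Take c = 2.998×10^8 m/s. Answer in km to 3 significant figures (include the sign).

γ = 1/√(1 − 0.878²) = 2.0892
Δx' = γ(Δx − vΔt) = 2.0892 × (2080 m − 0.878×(2.998×10^8 m/s)×36.8×10^-6 s)
= 2.0892 × (-7606.7 m) = -15.9 km

Δx' ≈ -15.9 km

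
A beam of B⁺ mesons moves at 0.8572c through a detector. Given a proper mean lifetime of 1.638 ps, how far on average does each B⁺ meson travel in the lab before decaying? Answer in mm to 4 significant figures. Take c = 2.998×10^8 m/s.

γ = 1/√(1 − 0.8572²) = 1.94181
Dilated lifetime: Δt = γτ₀ = 1.94181 × 1.638 ps = 3.18068 ps
d = vΔt = 0.8572c × 3.18068 ps = 2.56989×10^8 m/s × 3.18068×10^-12 s = 0.8174 mm

d ≈ 0.8174 mm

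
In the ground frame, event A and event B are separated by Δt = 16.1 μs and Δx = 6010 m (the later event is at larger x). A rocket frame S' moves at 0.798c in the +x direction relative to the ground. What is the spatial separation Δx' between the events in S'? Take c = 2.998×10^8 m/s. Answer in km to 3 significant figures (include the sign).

γ = 1/√(1 − 0.798²) = 1.6593
Δx' = γ(Δx − vΔt) = 1.6593 × (6010 m − 0.798×(2.998×10^8 m/s)×16.1×10^-6 s)
= 1.6593 × (2158.2 m) = 3.58 km

Δx' ≈ 3.58 km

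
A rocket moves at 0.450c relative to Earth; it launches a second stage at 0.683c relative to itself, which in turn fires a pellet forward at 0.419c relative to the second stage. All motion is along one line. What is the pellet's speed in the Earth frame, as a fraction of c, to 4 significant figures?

Compose boost 2: (0.683 + 0.450)/(1 + 0.683×0.450) = 1.133/1.30735 = 0.866639
Compose boost 3: (0.419 + 0.866639)/(1 + 0.419×0.866639) = 1.28564/1.36312 = 0.9432

u ≈ 0.9432c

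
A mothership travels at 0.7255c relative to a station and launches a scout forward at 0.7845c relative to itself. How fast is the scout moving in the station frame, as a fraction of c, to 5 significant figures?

u ≈ 0.96230c

Compose boost 2: (0.7845 + 0.7255)/(1 + 0.7845×0.7255) = 1.5100/1.569155 = 0.96230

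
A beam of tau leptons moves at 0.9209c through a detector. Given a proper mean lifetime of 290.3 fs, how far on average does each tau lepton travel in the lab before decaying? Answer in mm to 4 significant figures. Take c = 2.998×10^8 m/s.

d ≈ 0.2056 mm

γ = 1/√(1 − 0.9209²) = 2.56543
Dilated lifetime: Δt = γτ₀ = 2.56543 × 290.3 fs = 744.743 fs
d = vΔt = 0.9209c × 744.743 fs = 2.76086×10^8 m/s × 7.44743×10^-13 s = 0.2056 mm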